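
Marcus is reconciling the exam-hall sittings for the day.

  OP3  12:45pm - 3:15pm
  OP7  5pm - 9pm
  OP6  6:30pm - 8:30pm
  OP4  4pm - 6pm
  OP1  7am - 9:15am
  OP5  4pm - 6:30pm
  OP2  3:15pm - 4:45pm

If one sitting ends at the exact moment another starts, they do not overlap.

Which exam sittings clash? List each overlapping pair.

OP2 & OP4, OP2 & OP5, OP4 & OP5, OP4 & OP7, OP5 & OP7, OP6 & OP7

Sorted by start: OP1, OP3, OP2, OP4, OP5, OP7, OP6.
OP3 starts after OP1 ends; OP1 is clear from here.
OP2 starts exactly when OP3 ends (back-to-back, no overlap); OP3 is clear from here.
OP4 starts before OP2 ends → OP2 and OP4 overlap.
OP5 starts before OP2 ends → OP2 and OP5 overlap.
OP7 starts after OP2 ends; OP2 is clear from here.
OP5 starts before OP4 ends → OP4 and OP5 overlap.
OP7 starts before OP4 ends → OP4 and OP7 overlap.
OP6 starts after OP4 ends.
OP7 starts before OP5 ends → OP5 and OP7 overlap.
OP6 starts exactly when OP5 ends (back-to-back, no overlap).
OP6 starts before OP7 ends → OP7 and OP6 overlap.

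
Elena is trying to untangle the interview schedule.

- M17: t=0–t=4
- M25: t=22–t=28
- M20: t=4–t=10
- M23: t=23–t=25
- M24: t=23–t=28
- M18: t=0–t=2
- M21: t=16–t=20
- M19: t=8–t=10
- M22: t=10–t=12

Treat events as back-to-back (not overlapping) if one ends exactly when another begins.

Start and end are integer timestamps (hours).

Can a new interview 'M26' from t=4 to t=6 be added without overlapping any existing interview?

M17: ends t=4 at or before M26 starts t=4 → clear.
M18: ends t=2 at or before M26 starts t=4 → clear.
M20: starts t=4 before M26 ends t=6, and ends t=10 after M26 starts t=4 → overlap.
M19: starts t=8 at or after M26 ends t=6 → clear.
M22: starts t=10 at or after M26 ends t=6 → clear.
M21: starts t=16 at or after M26 ends t=6 → clear.
M25: starts t=22 at or after M26 ends t=6 → clear.
M23: starts t=23 at or after M26 ends t=6 → clear.
M24: starts t=23 at or after M26 ends t=6 → clear.
M26 overlaps M20.

No — it overlaps M20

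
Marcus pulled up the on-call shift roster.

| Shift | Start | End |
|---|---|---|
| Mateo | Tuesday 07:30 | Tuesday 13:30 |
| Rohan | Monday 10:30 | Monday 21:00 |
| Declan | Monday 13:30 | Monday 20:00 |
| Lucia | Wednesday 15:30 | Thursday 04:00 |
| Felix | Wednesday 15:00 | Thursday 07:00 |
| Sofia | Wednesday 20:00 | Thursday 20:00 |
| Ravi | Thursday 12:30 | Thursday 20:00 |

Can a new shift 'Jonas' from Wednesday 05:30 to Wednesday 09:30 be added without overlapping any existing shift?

Rohan: ends Monday 21:00 at or before Jonas starts Wednesday 05:30 → clear.
Declan: ends Monday 20:00 at or before Jonas starts Wednesday 05:30 → clear.
Mateo: ends Tuesday 13:30 at or before Jonas starts Wednesday 05:30 → clear.
Felix: starts Wednesday 15:00 at or after Jonas ends Wednesday 09:30 → clear.
Lucia: starts Wednesday 15:30 at or after Jonas ends Wednesday 09:30 → clear.
Sofia: starts Wednesday 20:00 at or after Jonas ends Wednesday 09:30 → clear.
Ravi: starts Thursday 12:30 at or after Jonas ends Wednesday 09:30 → clear.

Yes — the slot is free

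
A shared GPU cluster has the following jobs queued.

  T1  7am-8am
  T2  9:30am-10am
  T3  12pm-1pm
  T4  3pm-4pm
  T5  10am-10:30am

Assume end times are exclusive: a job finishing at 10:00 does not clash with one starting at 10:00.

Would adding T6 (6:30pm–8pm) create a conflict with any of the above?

T1: ends 8am at or before T6 starts 6:30pm → clear.
T2: ends 10am at or before T6 starts 6:30pm → clear.
T5: ends 10:30am at or before T6 starts 6:30pm → clear.
T3: ends 1pm at or before T6 starts 6:30pm → clear.
T4: ends 4pm at or before T6 starts 6:30pm → clear.

No — it doesn't clash with anything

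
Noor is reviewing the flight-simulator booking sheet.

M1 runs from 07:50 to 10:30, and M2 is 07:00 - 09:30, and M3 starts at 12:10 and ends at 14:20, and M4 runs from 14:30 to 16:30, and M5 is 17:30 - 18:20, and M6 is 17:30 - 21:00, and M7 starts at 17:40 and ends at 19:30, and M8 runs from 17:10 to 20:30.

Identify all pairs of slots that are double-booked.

M1 & M2, M5 & M6, M5 & M7, M5 & M8, M6 & M7, M6 & M8, M7 & M8

Sorted by start: M2, M1, M3, M4, M8, M5, M6, M7.
M1 starts before M2 ends → M2 and M1 overlap.
M3 starts after M2 ends; M2 is clear from here.
M3 starts after M1 ends; M1 is clear from here.
M4 starts after M3 ends; M3 is clear from here.
M8 starts after M4 ends; M4 is clear from here.
M5 starts before M8 ends → M8 and M5 overlap.
M6 starts before M8 ends → M8 and M6 overlap.
M7 starts before M8 ends → M8 and M7 overlap.
M6 starts before M5 ends → M5 and M6 overlap.
M7 starts before M5 ends → M5 and M7 overlap.
M7 starts before M6 ends → M6 and M7 overlap.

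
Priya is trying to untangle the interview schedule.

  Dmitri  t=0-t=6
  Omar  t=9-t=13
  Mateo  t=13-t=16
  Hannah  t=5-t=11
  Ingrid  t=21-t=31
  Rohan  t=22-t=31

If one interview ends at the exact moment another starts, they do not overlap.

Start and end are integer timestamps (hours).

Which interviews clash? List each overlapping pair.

Sorted by start: Dmitri, Hannah, Omar, Mateo, Ingrid, Rohan.
Hannah starts before Dmitri ends → Dmitri and Hannah overlap.
Omar starts after Dmitri ends, so Dmitri has no further overlaps.
Omar starts before Hannah ends → Hannah and Omar overlap.
Mateo starts after Hannah ends, so Hannah has no further overlaps.
Mateo starts exactly when Omar ends (back-to-back, no overlap), so Omar has no further overlaps.
Ingrid starts after Mateo ends, so Mateo has no further overlaps.
Rohan starts before Ingrid ends → Ingrid and Rohan overlap.

Dmitri & Hannah, Hannah & Omar, Ingrid & Rohan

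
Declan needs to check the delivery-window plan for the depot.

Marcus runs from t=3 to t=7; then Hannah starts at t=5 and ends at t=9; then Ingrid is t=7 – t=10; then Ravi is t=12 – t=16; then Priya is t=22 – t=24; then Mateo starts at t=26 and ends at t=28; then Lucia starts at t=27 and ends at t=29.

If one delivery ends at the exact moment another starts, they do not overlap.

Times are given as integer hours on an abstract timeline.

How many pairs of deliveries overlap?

3

Two intervals overlap when each starts before the other ends.
Sorted by start: Marcus, Hannah, Ingrid, Ravi, Priya, Mateo, Lucia.
Hannah starts before Marcus ends → Marcus and Hannah overlap.
Ingrid starts exactly when Marcus ends (back-to-back, no overlap), so nothing later overlaps Marcus either.
Ingrid starts before Hannah ends → Hannah and Ingrid overlap.
Ravi starts after Hannah ends, so nothing later overlaps Hannah either.
Ravi starts after Ingrid ends, so nothing later overlaps Ingrid either.
Priya starts after Ravi ends, so nothing later overlaps Ravi either.
Mateo starts after Priya ends, so nothing later overlaps Priya either.
Lucia starts before Mateo ends → Mateo and Lucia overlap.
Overlapping pairs: Hannah & Ingrid, Hannah & Marcus, Lucia & Mateo — 3 in total.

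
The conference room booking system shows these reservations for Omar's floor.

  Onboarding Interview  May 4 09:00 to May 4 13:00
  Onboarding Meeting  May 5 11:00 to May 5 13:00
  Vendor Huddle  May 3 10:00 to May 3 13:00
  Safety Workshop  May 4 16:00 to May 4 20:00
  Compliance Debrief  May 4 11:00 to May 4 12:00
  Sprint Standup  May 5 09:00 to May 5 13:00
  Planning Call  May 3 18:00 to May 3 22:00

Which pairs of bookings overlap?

Compliance Debrief & Onboarding Interview, Onboarding Meeting & Sprint Standup

Sorted by start: Vendor Huddle, Planning Call, Onboarding Interview, Compliance Debrief, Safety Workshop, Sprint Standup, Onboarding Meeting.
Planning Call starts after Vendor Huddle ends, so Vendor Huddle has no further overlaps.
Onboarding Interview starts after Planning Call ends, so Planning Call has no further overlaps.
Compliance Debrief starts before Onboarding Interview ends → Onboarding Interview and Compliance Debrief overlap.
Safety Workshop starts after Onboarding Interview ends, so Onboarding Interview has no further overlaps.
Safety Workshop starts after Compliance Debrief ends, so Compliance Debrief has no further overlaps.
Sprint Standup starts after Safety Workshop ends, so Safety Workshop has no further overlaps.
Onboarding Meeting starts before Sprint Standup ends → Sprint Standup and Onboarding Meeting overlap.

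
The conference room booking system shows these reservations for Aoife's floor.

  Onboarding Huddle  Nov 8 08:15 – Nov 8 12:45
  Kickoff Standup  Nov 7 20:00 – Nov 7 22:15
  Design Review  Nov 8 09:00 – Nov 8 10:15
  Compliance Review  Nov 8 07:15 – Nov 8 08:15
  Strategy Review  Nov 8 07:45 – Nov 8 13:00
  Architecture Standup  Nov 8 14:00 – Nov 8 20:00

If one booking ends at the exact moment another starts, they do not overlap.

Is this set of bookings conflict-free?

No

Check each pair: they overlap iff neither finishes before the other starts.
Sorted by start: Kickoff Standup, Compliance Review, Strategy Review, Onboarding Huddle, Design Review, Architecture Standup.
Compliance Review starts after Kickoff Standup ends; Kickoff Standup is clear from here.
Strategy Review starts before Compliance Review ends → Compliance Review and Strategy Review overlap.
That's a conflict, so the schedule is not conflict-free.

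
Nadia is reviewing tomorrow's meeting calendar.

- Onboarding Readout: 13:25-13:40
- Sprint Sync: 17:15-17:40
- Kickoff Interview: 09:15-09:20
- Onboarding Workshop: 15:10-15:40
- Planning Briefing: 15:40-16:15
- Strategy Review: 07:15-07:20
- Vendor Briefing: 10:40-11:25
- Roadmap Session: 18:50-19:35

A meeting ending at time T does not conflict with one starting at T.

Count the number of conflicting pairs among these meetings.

Sorted by start: Strategy Review, Kickoff Interview, Vendor Briefing, Onboarding Readout, Onboarding Workshop, Planning Briefing, Sprint Sync, Roadmap Session.
Kickoff Interview starts after Strategy Review ends, so nothing later overlaps Strategy Review either.
Vendor Briefing starts after Kickoff Interview ends, so nothing later overlaps Kickoff Interview either.
Onboarding Readout starts after Vendor Briefing ends, so nothing later overlaps Vendor Briefing either.
Onboarding Workshop starts after Onboarding Readout ends, so nothing later overlaps Onboarding Readout either.
Planning Briefing starts exactly when Onboarding Workshop ends (back-to-back, no overlap), so nothing later overlaps Onboarding Workshop either.
Sprint Sync starts after Planning Briefing ends, so nothing later overlaps Planning Briefing either.
Roadmap Session starts after Sprint Sync ends.
No pair overlaps.

0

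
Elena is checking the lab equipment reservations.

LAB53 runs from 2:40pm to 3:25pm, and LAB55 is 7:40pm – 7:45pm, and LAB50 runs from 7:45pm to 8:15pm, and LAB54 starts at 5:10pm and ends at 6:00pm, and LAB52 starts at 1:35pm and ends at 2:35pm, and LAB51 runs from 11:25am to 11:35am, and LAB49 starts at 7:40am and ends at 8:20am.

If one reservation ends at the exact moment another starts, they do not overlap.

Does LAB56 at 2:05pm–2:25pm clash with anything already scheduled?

LAB49: ends 8:20am at or before LAB56 starts 2:05pm → clear.
LAB51: ends 11:35am at or before LAB56 starts 2:05pm → clear.
LAB52: starts 1:35pm before LAB56 ends 2:25pm, and ends 2:35pm after LAB56 starts 2:05pm → overlap.
LAB53: starts 2:40pm at or after LAB56 ends 2:25pm → clear.
LAB54: starts 5:10pm at or after LAB56 ends 2:25pm → clear.
LAB55: starts 7:40pm at or after LAB56 ends 2:25pm → clear.
LAB50: starts 7:45pm at or after LAB56 ends 2:25pm → clear.
LAB56 overlaps LAB52.

Yes — it overlaps LAB52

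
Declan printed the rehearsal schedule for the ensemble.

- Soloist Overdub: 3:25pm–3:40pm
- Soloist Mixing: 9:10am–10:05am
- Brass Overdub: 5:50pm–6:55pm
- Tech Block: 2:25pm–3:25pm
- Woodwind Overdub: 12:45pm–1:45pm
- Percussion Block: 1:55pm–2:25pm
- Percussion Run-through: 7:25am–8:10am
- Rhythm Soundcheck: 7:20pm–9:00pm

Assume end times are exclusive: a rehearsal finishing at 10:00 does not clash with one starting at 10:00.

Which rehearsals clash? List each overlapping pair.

Sorted by start: Percussion Run-through, Soloist Mixing, Woodwind Overdub, Percussion Block, Tech Block, Soloist Overdub, Brass Overdub, Rhythm Soundcheck.
Soloist Mixing starts after Percussion Run-through ends, so nothing later overlaps Percussion Run-through either.
Woodwind Overdub starts after Soloist Mixing ends, so nothing later overlaps Soloist Mixing either.
Percussion Block starts after Woodwind Overdub ends, so nothing later overlaps Woodwind Overdub either.
Tech Block starts exactly when Percussion Block ends (back-to-back, no overlap), so nothing later overlaps Percussion Block either.
Soloist Overdub starts exactly when Tech Block ends (back-to-back, no overlap), so nothing later overlaps Tech Block either.
Brass Overdub starts after Soloist Overdub ends, so nothing later overlaps Soloist Overdub either.
Rhythm Soundcheck starts after Brass Overdub ends.

none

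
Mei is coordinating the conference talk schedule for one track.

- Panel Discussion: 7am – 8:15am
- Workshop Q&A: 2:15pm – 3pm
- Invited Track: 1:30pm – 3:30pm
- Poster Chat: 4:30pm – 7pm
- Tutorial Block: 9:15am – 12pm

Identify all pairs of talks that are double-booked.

Check each pair: they overlap iff neither finishes before the other starts.
Sorted by start: Panel Discussion, Tutorial Block, Invited Track, Workshop Q&A, Poster Chat.
Tutorial Block starts after Panel Discussion ends; Panel Discussion is clear from here.
Invited Track starts after Tutorial Block ends; Tutorial Block is clear from here.
Workshop Q&A starts before Invited Track ends → Invited Track and Workshop Q&A overlap.
Poster Chat starts after Invited Track ends.
Poster Chat starts after Workshop Q&A ends.

Invited Track & Workshop Q&A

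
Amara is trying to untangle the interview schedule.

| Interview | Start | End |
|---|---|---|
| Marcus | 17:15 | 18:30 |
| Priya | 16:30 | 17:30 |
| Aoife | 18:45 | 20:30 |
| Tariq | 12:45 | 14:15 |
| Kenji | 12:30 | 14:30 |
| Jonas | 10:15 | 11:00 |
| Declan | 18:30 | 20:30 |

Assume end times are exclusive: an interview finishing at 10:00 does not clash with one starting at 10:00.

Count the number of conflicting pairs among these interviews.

3

Sorted by start: Jonas, Kenji, Tariq, Priya, Marcus, Declan, Aoife.
Kenji starts after Jonas ends — done with Jonas.
Tariq starts before Kenji ends → Kenji and Tariq overlap.
Priya starts after Kenji ends — done with Kenji.
Priya starts after Tariq ends — done with Tariq.
Marcus starts before Priya ends → Priya and Marcus overlap.
Declan starts after Priya ends — done with Priya.
Declan starts exactly when Marcus ends (back-to-back, no overlap) — done with Marcus.
Aoife starts before Declan ends → Declan and Aoife overlap.
Overlapping pairs: Aoife & Declan, Kenji & Tariq, Marcus & Priya — 3 in total.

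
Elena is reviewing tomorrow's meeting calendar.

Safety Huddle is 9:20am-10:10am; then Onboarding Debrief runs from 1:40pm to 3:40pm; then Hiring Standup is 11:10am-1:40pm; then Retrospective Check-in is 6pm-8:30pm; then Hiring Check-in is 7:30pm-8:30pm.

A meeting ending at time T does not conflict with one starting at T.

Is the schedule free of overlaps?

No

Sorted by start: Safety Huddle, Hiring Standup, Onboarding Debrief, Retrospective Check-in, Hiring Check-in.
Hiring Standup starts after Safety Huddle ends; Safety Huddle is clear from here.
Onboarding Debrief starts exactly when Hiring Standup ends (back-to-back, no overlap); Hiring Standup is clear from here.
Retrospective Check-in starts after Onboarding Debrief ends; Onboarding Debrief is clear from here.
Hiring Check-in starts before Retrospective Check-in ends → Retrospective Check-in and Hiring Check-in overlap.
That's a conflict, so the schedule is not conflict-free.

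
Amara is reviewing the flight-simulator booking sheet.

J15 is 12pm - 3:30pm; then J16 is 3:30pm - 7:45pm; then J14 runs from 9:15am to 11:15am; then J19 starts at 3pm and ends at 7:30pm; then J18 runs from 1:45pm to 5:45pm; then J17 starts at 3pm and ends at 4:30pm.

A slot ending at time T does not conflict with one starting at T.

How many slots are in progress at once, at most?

Walk through starts and ends in time order (an end at T is processed before a start at T):
9:15am start J14 → 1
11:15am end J14 → 0
12pm start J15 → 1
1:45pm start J18 → 2
3pm start J17 → 3
3pm start J19 → 4
3:30pm end J15 → 3
3:30pm start J16 → 4
4:30pm end J17 → 3
5:45pm end J18 → 2
7:30pm end J19 → 1
7:45pm end J16 → 0
Peak is 4, at 3pm (J15, J17, J18, J19).

4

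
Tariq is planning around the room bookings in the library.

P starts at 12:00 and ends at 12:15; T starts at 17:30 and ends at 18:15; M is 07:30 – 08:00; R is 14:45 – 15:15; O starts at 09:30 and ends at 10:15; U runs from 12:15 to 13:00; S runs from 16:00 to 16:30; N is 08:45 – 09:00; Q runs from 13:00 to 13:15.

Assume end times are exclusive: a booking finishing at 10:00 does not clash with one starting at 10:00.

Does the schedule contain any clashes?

No

Sorted by start: M, N, O, P, U, Q, R, S, T.
N starts after M ends, so nothing later overlaps M either.
O starts after N ends, so nothing later overlaps N either.
P starts after O ends, so nothing later overlaps O either.
U starts exactly when P ends (back-to-back, no overlap), so nothing later overlaps P either.
Q starts exactly when U ends (back-to-back, no overlap), so nothing later overlaps U either.
R starts after Q ends, so nothing later overlaps Q either.
S starts after R ends, so nothing later overlaps R either.
T starts after S ends.
Every pair is clear; the schedule has no overlaps.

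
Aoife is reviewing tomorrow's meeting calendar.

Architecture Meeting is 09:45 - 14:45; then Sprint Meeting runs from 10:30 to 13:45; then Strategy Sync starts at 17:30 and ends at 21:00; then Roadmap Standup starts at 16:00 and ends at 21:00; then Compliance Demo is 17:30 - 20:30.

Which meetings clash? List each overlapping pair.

Architecture Meeting & Sprint Meeting, Compliance Demo & Roadmap Standup, Compliance Demo & Strategy Sync, Roadmap Standup & Strategy Sync

Check each pair: they overlap iff neither finishes before the other starts.
Sorted by start: Architecture Meeting, Sprint Meeting, Roadmap Standup, Strategy Sync, Compliance Demo.
Sprint Meeting starts before Architecture Meeting ends → Architecture Meeting and Sprint Meeting overlap.
Roadmap Standup starts after Architecture Meeting ends — done with Architecture Meeting.
Roadmap Standup starts after Sprint Meeting ends — done with Sprint Meeting.
Strategy Sync starts before Roadmap Standup ends → Roadmap Standup and Strategy Sync overlap.
Compliance Demo starts before Roadmap Standup ends → Roadmap Standup and Compliance Demo overlap.
Compliance Demo starts before Strategy Sync ends → Strategy Sync and Compliance Demo overlap.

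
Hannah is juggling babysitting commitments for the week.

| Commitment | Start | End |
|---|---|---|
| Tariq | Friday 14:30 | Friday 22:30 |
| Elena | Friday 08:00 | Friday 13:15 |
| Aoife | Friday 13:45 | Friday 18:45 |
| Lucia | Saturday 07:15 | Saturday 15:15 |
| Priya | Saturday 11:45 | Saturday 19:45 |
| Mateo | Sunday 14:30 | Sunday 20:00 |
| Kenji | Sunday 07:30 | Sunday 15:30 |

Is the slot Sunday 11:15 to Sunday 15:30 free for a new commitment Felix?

No — it overlaps Kenji, Mateo

Elena: ends Friday 13:15 at or before Felix starts Sunday 11:15 → clear.
Aoife: ends Friday 18:45 at or before Felix starts Sunday 11:15 → clear.
Tariq: ends Friday 22:30 at or before Felix starts Sunday 11:15 → clear.
Lucia: ends Saturday 15:15 at or before Felix starts Sunday 11:15 → clear.
Priya: ends Saturday 19:45 at or before Felix starts Sunday 11:15 → clear.
Kenji: starts Sunday 07:30 before Felix ends Sunday 15:30, and ends Sunday 15:30 after Felix starts Sunday 11:15 → overlap.
Mateo: starts Sunday 14:30 before Felix ends Sunday 15:30, and ends Sunday 20:00 after Felix starts Sunday 11:15 → overlap.
Felix overlaps Mateo, Kenji.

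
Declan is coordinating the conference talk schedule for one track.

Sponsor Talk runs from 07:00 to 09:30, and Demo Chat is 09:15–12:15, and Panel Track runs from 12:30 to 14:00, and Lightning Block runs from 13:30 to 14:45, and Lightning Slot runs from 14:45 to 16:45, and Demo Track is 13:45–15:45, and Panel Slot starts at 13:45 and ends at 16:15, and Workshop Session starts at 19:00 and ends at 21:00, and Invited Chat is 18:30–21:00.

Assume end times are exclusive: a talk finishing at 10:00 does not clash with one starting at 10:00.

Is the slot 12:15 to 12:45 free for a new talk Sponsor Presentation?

Sponsor Talk: ends 09:30 at or before Sponsor Presentation starts 12:15 → clear.
Demo Chat: ends 12:15 at or before Sponsor Presentation starts 12:15 → clear.
Panel Track: starts 12:30 before Sponsor Presentation ends 12:45, and ends 14:00 after Sponsor Presentation starts 12:15 → overlap.
Lightning Block: starts 13:30 at or after Sponsor Presentation ends 12:45 → clear.
Demo Track: starts 13:45 at or after Sponsor Presentation ends 12:45 → clear.
Panel Slot: starts 13:45 at or after Sponsor Presentation ends 12:45 → clear.
Lightning Slot: starts 14:45 at or after Sponsor Presentation ends 12:45 → clear.
Invited Chat: starts 18:30 at or after Sponsor Presentation ends 12:45 → clear.
Workshop Session: starts 19:00 at or after Sponsor Presentation ends 12:45 → clear.
Sponsor Presentation overlaps Panel Track.

No — it overlaps Panel Track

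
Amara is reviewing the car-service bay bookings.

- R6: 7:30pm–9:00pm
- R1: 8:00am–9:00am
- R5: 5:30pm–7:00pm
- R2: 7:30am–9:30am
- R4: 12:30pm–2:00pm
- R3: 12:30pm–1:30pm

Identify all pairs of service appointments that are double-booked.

R1 & R2, R3 & R4

Sorted by start: R2, R1, R3, R4, R5, R6.
R1 starts before R2 ends → R2 and R1 overlap.
R3 starts after R2 ends — done with R2.
R3 starts after R1 ends — done with R1.
R4 starts before R3 ends → R3 and R4 overlap.
R5 starts after R3 ends — done with R3.
R5 starts after R4 ends — done with R4.
R6 starts after R5 ends.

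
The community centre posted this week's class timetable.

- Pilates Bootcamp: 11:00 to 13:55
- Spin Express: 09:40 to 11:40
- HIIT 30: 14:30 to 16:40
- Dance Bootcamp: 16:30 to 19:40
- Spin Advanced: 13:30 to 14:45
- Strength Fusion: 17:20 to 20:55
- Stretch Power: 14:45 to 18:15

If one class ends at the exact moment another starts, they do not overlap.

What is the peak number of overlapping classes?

3

Sweep the timeline, counting +1 at each start and −1 at each end (ends before starts at a tie):
09:40 start Spin Express → 1
11:00 start Pilates Bootcamp → 2
11:40 end Spin Express → 1
13:30 start Spin Advanced → 2
13:55 end Pilates Bootcamp → 1
14:30 start HIIT 30 → 2
14:45 end Spin Advanced → 1
14:45 start Stretch Power → 2
16:30 start Dance Bootcamp → 3
16:40 end HIIT 30 → 2
17:20 start Strength Fusion → 3
18:15 end Stretch Power → 2
19:40 end Dance Bootcamp → 1
20:55 end Strength Fusion → 0
Peak is 3, at 16:30 (Dance Bootcamp, HIIT 30, Stretch Power).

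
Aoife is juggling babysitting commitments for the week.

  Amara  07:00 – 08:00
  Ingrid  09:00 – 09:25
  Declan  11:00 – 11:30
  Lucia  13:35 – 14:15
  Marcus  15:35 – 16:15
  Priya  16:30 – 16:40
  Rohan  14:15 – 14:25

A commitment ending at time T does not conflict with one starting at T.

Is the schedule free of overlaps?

Check each pair: they overlap iff neither finishes before the other starts.
Sorted by start: Amara, Ingrid, Declan, Lucia, Rohan, Marcus, Priya.
Ingrid starts after Amara ends; Amara is clear from here.
Declan starts after Ingrid ends; Ingrid is clear from here.
Lucia starts after Declan ends; Declan is clear from here.
Rohan starts exactly when Lucia ends (back-to-back, no overlap); Lucia is clear from here.
Marcus starts after Rohan ends; Rohan is clear from here.
Priya starts after Marcus ends.
Every pair is clear; the schedule has no overlaps.

Yes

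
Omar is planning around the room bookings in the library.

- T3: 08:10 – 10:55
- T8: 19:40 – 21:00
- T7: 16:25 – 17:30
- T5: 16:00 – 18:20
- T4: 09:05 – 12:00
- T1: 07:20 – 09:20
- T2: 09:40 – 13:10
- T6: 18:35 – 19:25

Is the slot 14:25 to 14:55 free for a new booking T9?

T1: ends 09:20 at or before T9 starts 14:25 → clear.
T3: ends 10:55 at or before T9 starts 14:25 → clear.
T4: ends 12:00 at or before T9 starts 14:25 → clear.
T2: ends 13:10 at or before T9 starts 14:25 → clear.
T5: starts 16:00 at or after T9 ends 14:55 → clear.
T7: starts 16:25 at or after T9 ends 14:55 → clear.
T6: starts 18:35 at or after T9 ends 14:55 → clear.
T8: starts 19:40 at or after T9 ends 14:55 → clear.

Yes — the slot is free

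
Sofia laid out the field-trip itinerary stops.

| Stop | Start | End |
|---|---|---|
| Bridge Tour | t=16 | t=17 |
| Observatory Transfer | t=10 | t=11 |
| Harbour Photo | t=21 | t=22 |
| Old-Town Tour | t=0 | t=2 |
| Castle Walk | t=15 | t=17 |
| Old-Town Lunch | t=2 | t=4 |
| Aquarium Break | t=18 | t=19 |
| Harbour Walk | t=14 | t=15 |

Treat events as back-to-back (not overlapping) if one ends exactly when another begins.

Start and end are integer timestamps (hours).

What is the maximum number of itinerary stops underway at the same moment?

2

Sort all start/end points and keep a running count:
t=0 start Old-Town Tour → 1
t=2 end Old-Town Tour → 0
t=2 start Old-Town Lunch → 1
t=4 end Old-Town Lunch → 0
t=10 start Observatory Transfer → 1
t=11 end Observatory Transfer → 0
t=14 start Harbour Walk → 1
t=15 end Harbour Walk → 0
t=15 start Castle Walk → 1
t=16 start Bridge Tour → 2
t=17 end Bridge Tour → 1
t=17 end Castle Walk → 0
t=18 start Aquarium Break → 1
t=19 end Aquarium Break → 0
t=21 start Harbour Photo → 1
t=22 end Harbour Photo → 0
Peak is 2, at t=16 (Bridge Tour, Castle Walk).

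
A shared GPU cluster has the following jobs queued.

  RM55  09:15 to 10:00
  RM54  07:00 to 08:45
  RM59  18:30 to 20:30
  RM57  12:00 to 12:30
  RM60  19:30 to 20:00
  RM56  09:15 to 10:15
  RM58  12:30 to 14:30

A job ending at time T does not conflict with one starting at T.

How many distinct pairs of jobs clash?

2

Sorted by start: RM54, RM55, RM56, RM57, RM58, RM59, RM60.
RM55 starts after RM54 ends — done with RM54.
RM56 starts before RM55 ends → RM55 and RM56 overlap.
RM57 starts after RM55 ends — done with RM55.
RM57 starts after RM56 ends — done with RM56.
RM58 starts exactly when RM57 ends (back-to-back, no overlap) — done with RM57.
RM59 starts after RM58 ends — done with RM58.
RM60 starts before RM59 ends → RM59 and RM60 overlap.
Overlapping pairs: RM55 & RM56, RM59 & RM60 — 2 in total.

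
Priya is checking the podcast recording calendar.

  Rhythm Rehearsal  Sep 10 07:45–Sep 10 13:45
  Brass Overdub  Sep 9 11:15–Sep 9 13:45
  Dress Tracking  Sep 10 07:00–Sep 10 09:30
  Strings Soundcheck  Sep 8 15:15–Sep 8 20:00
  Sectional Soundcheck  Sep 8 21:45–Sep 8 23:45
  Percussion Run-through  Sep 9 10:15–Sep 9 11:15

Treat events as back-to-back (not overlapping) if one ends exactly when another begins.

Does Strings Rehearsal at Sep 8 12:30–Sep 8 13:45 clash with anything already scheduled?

Strings Soundcheck: starts Sep 8 15:15 at or after Strings Rehearsal ends Sep 8 13:45 → clear.
Sectional Soundcheck: starts Sep 8 21:45 at or after Strings Rehearsal ends Sep 8 13:45 → clear.
Percussion Run-through: starts Sep 9 10:15 at or after Strings Rehearsal ends Sep 8 13:45 → clear.
Brass Overdub: starts Sep 9 11:15 at or after Strings Rehearsal ends Sep 8 13:45 → clear.
Dress Tracking: starts Sep 10 07:00 at or after Strings Rehearsal ends Sep 8 13:45 → clear.
Rhythm Rehearsal: starts Sep 10 07:45 at or after Strings Rehearsal ends Sep 8 13:45 → clear.

No — it doesn't clash with anything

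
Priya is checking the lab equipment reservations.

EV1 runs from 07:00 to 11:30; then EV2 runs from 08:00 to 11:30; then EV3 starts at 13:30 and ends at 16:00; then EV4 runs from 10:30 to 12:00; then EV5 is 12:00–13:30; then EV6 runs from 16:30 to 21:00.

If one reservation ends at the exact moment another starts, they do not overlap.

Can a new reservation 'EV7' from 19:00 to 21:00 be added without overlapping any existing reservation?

EV1: ends 11:30 at or before EV7 starts 19:00 → clear.
EV2: ends 11:30 at or before EV7 starts 19:00 → clear.
EV4: ends 12:00 at or before EV7 starts 19:00 → clear.
EV5: ends 13:30 at or before EV7 starts 19:00 → clear.
EV3: ends 16:00 at or before EV7 starts 19:00 → clear.
EV6: starts 16:30 before EV7 ends 21:00, and ends 21:00 after EV7 starts 19:00 → overlap.
EV7 overlaps EV6.

No — it overlaps EV6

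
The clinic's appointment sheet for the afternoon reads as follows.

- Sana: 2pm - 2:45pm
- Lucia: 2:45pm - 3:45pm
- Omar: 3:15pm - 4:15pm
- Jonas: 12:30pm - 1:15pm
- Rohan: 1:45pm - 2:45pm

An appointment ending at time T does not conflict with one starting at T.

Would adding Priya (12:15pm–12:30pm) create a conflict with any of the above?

Jonas: starts 12:30pm at or after Priya ends 12:30pm → clear.
Rohan: starts 1:45pm at or after Priya ends 12:30pm → clear.
Sana: starts 2pm at or after Priya ends 12:30pm → clear.
Lucia: starts 2:45pm at or after Priya ends 12:30pm → clear.
Omar: starts 3:15pm at or after Priya ends 12:30pm → clear.

No — it doesn't clash with anything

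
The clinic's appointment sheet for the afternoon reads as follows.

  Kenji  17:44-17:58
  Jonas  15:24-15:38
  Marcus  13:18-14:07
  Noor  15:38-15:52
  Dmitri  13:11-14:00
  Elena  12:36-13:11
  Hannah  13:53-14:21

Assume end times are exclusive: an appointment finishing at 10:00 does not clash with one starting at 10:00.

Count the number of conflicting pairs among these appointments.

3

Sorted by start: Elena, Dmitri, Marcus, Hannah, Jonas, Noor, Kenji.
Dmitri starts exactly when Elena ends (back-to-back, no overlap); Elena is clear from here.
Marcus starts before Dmitri ends → Dmitri and Marcus overlap.
Hannah starts before Dmitri ends → Dmitri and Hannah overlap.
Jonas starts after Dmitri ends; Dmitri is clear from here.
Hannah starts before Marcus ends → Marcus and Hannah overlap.
Jonas starts after Marcus ends; Marcus is clear from here.
Jonas starts after Hannah ends; Hannah is clear from here.
Noor starts exactly when Jonas ends (back-to-back, no overlap); Jonas is clear from here.
Kenji starts after Noor ends.
Overlapping pairs: Dmitri & Hannah, Dmitri & Marcus, Hannah & Marcus — 3 in total.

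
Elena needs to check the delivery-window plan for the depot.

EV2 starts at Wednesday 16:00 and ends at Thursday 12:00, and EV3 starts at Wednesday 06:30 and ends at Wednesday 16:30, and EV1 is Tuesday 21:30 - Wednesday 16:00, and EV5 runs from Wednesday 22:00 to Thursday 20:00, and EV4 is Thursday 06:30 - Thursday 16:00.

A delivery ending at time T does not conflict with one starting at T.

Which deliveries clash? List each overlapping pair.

EV1 & EV3, EV2 & EV3, EV2 & EV4, EV2 & EV5, EV4 & EV5

Sorted by start: EV1, EV3, EV2, EV5, EV4.
EV3 starts before EV1 ends → EV1 and EV3 overlap.
EV2 starts exactly when EV1 ends (back-to-back, no overlap), so EV1 has no further overlaps.
EV2 starts before EV3 ends → EV3 and EV2 overlap.
EV5 starts after EV3 ends, so EV3 has no further overlaps.
EV5 starts before EV2 ends → EV2 and EV5 overlap.
EV4 starts before EV2 ends → EV2 and EV4 overlap.
EV4 starts before EV5 ends → EV5 and EV4 overlap.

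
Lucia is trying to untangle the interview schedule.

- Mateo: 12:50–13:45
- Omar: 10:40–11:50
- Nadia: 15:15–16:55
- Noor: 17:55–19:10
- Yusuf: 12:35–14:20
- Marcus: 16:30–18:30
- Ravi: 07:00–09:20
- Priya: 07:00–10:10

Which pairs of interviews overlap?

Marcus & Nadia, Marcus & Noor, Mateo & Yusuf, Priya & Ravi

Two intervals overlap when each starts before the other ends.
Sorted by start: Priya, Ravi, Omar, Yusuf, Mateo, Nadia, Marcus, Noor.
Ravi starts before Priya ends → Priya and Ravi overlap.
Omar starts after Priya ends; Priya is clear from here.
Omar starts after Ravi ends; Ravi is clear from here.
Yusuf starts after Omar ends; Omar is clear from here.
Mateo starts before Yusuf ends → Yusuf and Mateo overlap.
Nadia starts after Yusuf ends; Yusuf is clear from here.
Nadia starts after Mateo ends; Mateo is clear from here.
Marcus starts before Nadia ends → Nadia and Marcus overlap.
Noor starts after Nadia ends.
Noor starts before Marcus ends → Marcus and Noor overlap.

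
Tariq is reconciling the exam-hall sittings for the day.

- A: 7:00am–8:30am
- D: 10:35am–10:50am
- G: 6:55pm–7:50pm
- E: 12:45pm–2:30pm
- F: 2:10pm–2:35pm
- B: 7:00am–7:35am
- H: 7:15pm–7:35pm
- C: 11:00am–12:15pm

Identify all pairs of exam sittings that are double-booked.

A & B, E & F, G & H

Two intervals overlap when each starts before the other ends.
Sorted by start: A, B, D, C, E, F, G, H.
B starts before A ends → A and B overlap.
D starts after A ends, so nothing later overlaps A either.
D starts after B ends, so nothing later overlaps B either.
C starts after D ends, so nothing later overlaps D either.
E starts after C ends, so nothing later overlaps C either.
F starts before E ends → E and F overlap.
G starts after E ends, so nothing later overlaps E either.
G starts after F ends, so nothing later overlaps F either.
H starts before G ends → G and H overlap.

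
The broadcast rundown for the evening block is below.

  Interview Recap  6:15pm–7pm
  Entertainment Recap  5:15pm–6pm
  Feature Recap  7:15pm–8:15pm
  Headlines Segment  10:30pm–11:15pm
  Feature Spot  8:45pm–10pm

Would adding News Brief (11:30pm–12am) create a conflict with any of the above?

No — it doesn't clash with anything

Entertainment Recap: ends 6pm at or before News Brief starts 11:30pm → clear.
Interview Recap: ends 7pm at or before News Brief starts 11:30pm → clear.
Feature Recap: ends 8:15pm at or before News Brief starts 11:30pm → clear.
Feature Spot: ends 10pm at or before News Brief starts 11:30pm → clear.
Headlines Segment: ends 11:15pm at or before News Brief starts 11:30pm → clear.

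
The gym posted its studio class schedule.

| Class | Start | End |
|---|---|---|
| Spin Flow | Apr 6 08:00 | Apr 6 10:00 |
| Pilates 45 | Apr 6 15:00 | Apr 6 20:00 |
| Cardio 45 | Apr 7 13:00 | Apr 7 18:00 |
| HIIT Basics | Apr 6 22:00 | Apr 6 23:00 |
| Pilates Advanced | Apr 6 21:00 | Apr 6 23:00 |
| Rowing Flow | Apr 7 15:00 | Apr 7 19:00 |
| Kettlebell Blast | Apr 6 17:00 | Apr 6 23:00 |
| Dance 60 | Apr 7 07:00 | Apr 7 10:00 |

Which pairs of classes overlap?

Sorted by start: Spin Flow, Pilates 45, Kettlebell Blast, Pilates Advanced, HIIT Basics, Dance 60, Cardio 45, Rowing Flow.
Pilates 45 starts after Spin Flow ends — done with Spin Flow.
Kettlebell Blast starts before Pilates 45 ends → Pilates 45 and Kettlebell Blast overlap.
Pilates Advanced starts after Pilates 45 ends — done with Pilates 45.
Pilates Advanced starts before Kettlebell Blast ends → Kettlebell Blast and Pilates Advanced overlap.
HIIT Basics starts before Kettlebell Blast ends → Kettlebell Blast and HIIT Basics overlap.
Dance 60 starts after Kettlebell Blast ends — done with Kettlebell Blast.
HIIT Basics starts before Pilates Advanced ends → Pilates Advanced and HIIT Basics overlap.
Dance 60 starts after Pilates Advanced ends — done with Pilates Advanced.
Dance 60 starts after HIIT Basics ends — done with HIIT Basics.
Cardio 45 starts after Dance 60 ends — done with Dance 60.
Rowing Flow starts before Cardio 45 ends → Cardio 45 and Rowing Flow overlap.

Cardio 45 & Rowing Flow, HIIT Basics & Kettlebell Blast, HIIT Basics & Pilates Advanced, Kettlebell Blast & Pilates 45, Kettlebell Blast & Pilates Advanced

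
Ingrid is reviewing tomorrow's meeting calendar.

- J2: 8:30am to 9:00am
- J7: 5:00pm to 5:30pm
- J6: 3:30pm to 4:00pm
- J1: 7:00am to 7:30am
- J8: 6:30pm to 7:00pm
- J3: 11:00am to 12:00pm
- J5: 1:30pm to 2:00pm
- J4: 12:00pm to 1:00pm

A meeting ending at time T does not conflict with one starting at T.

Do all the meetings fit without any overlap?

Yes

Check each pair: they overlap iff neither finishes before the other starts.
Sorted by start: J1, J2, J3, J4, J5, J6, J7, J8.
J2 starts after J1 ends, so J1 has no further overlaps.
J3 starts after J2 ends, so J2 has no further overlaps.
J4 starts exactly when J3 ends (back-to-back, no overlap), so J3 has no further overlaps.
J5 starts after J4 ends, so J4 has no further overlaps.
J6 starts after J5 ends, so J5 has no further overlaps.
J7 starts after J6 ends, so J6 has no further overlaps.
J8 starts after J7 ends.
Every pair is clear; the schedule has no overlaps.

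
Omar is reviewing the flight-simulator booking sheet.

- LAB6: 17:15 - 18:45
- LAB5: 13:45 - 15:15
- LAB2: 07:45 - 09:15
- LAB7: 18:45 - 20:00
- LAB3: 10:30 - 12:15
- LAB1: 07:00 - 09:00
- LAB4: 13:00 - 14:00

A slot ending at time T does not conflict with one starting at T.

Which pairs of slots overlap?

Sorted by start: LAB1, LAB2, LAB3, LAB4, LAB5, LAB6, LAB7.
LAB2 starts before LAB1 ends → LAB1 and LAB2 overlap.
LAB3 starts after LAB1 ends, so nothing later overlaps LAB1 either.
LAB3 starts after LAB2 ends, so nothing later overlaps LAB2 either.
LAB4 starts after LAB3 ends, so nothing later overlaps LAB3 either.
LAB5 starts before LAB4 ends → LAB4 and LAB5 overlap.
LAB6 starts after LAB4 ends, so nothing later overlaps LAB4 either.
LAB6 starts after LAB5 ends, so nothing later overlaps LAB5 either.
LAB7 starts exactly when LAB6 ends (back-to-back, no overlap).

LAB1 & LAB2, LAB4 & LAB5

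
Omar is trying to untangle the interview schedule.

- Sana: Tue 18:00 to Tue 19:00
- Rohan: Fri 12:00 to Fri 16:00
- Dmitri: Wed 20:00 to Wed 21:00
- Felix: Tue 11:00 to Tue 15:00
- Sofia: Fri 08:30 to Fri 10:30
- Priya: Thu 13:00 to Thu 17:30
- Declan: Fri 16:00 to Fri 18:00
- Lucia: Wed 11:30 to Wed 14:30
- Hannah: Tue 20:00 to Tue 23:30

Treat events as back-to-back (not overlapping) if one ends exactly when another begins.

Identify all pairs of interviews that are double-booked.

none

Sorted by start: Felix, Sana, Hannah, Lucia, Dmitri, Priya, Sofia, Rohan, Declan.
Sana starts after Felix ends, so Felix has no further overlaps.
Hannah starts after Sana ends, so Sana has no further overlaps.
Lucia starts after Hannah ends, so Hannah has no further overlaps.
Dmitri starts after Lucia ends, so Lucia has no further overlaps.
Priya starts after Dmitri ends, so Dmitri has no further overlaps.
Sofia starts after Priya ends, so Priya has no further overlaps.
Rohan starts after Sofia ends, so Sofia has no further overlaps.
Declan starts exactly when Rohan ends (back-to-back, no overlap).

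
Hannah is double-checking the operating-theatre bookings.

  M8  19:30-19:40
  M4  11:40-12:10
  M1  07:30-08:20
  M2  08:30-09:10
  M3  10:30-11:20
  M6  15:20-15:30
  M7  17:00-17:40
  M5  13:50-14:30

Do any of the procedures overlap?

No

Check each pair: they overlap iff neither finishes before the other starts.
Sorted by start: M1, M2, M3, M4, M5, M6, M7, M8.
M2 starts after M1 ends; M1 is clear from here.
M3 starts after M2 ends; M2 is clear from here.
M4 starts after M3 ends; M3 is clear from here.
M5 starts after M4 ends; M4 is clear from here.
M6 starts after M5 ends; M5 is clear from here.
M7 starts after M6 ends; M6 is clear from here.
M8 starts after M7 ends.
Every pair is clear; the schedule has no overlaps.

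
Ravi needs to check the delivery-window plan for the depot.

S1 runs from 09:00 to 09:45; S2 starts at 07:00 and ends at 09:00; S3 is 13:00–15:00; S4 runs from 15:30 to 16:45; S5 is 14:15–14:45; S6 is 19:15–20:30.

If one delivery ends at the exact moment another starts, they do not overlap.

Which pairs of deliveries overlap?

S3 & S5

Check each pair: they overlap iff neither finishes before the other starts.
Sorted by start: S2, S1, S3, S5, S4, S6.
S1 starts exactly when S2 ends (back-to-back, no overlap); S2 is clear from here.
S3 starts after S1 ends; S1 is clear from here.
S5 starts before S3 ends → S3 and S5 overlap.
S4 starts after S3 ends; S3 is clear from here.
S4 starts after S5 ends; S5 is clear from here.
S6 starts after S4 ends.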